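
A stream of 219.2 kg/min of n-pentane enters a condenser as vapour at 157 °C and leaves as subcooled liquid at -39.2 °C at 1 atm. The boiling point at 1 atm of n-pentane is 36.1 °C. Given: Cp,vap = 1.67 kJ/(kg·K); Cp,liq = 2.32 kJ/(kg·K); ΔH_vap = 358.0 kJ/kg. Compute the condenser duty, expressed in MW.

Q_c = 2.68 MW

vapour 157→36.1 °C: -201.9 kJ/kg
condensation at 36.1 °C: -358 kJ/kg
liquid 36.1→-39.2 °C: -174.7 kJ/kg
Δh = -201.9 + -358 + -174.7 = -734.6 kJ/kg
Q = ṁ·Δh = 219.2 kg/min × -734.6 kJ/kg = -161020 kJ/min
|Q| = 2683.7 kW = 2.6837 MW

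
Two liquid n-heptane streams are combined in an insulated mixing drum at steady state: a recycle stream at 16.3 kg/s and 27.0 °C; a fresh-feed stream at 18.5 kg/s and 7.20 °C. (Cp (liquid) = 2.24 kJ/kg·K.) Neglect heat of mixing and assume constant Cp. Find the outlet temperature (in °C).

Adiabatic, steady state ⇒ Σ ṁᵢCp,ᵢ(T_out − Tᵢ) = 0
T_out = Σ ṁᵢCp,ᵢTᵢ / Σ ṁᵢCp,ᵢ
      = 1284.2 / 77.952 = 16.474 °C

T_out = 16.5 °C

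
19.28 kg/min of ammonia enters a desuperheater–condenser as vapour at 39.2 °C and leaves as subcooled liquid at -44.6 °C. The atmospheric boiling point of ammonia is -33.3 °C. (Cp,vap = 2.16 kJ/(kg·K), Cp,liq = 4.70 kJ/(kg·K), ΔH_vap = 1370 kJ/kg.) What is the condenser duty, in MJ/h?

vapour 39.2→-33.3 °C: -156.6 kJ/kg
condensation at -33.3 °C: -1370 kJ/kg
liquid -33.3→-44.6 °C: -53.11 kJ/kg
Δh = -156.6 + -1370 + -53.11 = -1579.7 kJ/kg
Q = ṁ·Δh = 19.28 kg/min × -1579.7 kJ/kg = -30457 kJ/min
|Q| = 507.61 kW = 1827.4 MJ/h

Q_c = 1830 MJ/h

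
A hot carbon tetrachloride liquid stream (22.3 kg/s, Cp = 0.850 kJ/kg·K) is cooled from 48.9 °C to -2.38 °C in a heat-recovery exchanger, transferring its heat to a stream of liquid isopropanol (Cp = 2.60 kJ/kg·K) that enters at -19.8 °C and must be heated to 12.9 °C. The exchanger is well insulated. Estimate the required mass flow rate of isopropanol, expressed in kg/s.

ṁ_c = 11.4 kg/s

Heat released by hot stream: Q = 22.3 × 0.850 × (48.9 − -2.38) = 972.01 kJ/s
Energy balance on cold side (adiabatic exchanger): Q = ṁ_c·Cp_c·(T_c,out − T_c,in)
ṁ_c = 972.01 / [2.60 × (12.9 − -19.8)] = 11.433 kg/s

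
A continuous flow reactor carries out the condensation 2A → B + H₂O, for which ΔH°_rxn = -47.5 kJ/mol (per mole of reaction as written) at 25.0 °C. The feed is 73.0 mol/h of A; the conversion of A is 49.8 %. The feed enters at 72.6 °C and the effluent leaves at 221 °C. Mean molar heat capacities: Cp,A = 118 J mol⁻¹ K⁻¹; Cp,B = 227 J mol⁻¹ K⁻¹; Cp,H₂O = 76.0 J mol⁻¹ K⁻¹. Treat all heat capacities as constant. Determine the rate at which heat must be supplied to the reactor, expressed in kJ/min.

Q_in = 10.9 kJ/min

Extent of reaction ξ = 0.498 × 73.0 / 2 = 18.177 mol/h
Reaction term: ξ·ΔH°_rxn = 18.177 × -47.5 = -863.41 kJ/h
Sensible, feed 72.6→25 °C: -410.03 kJ/h
Outlet flows (mol/h): A 36.646, B 18.177, H₂O 18.177
Sensible, products 25→221 °C: 1927 kJ/h
Q = ΔH = 653.61 kJ/h = 0.18156 kW
Heat supplied = 10.894 kJ/min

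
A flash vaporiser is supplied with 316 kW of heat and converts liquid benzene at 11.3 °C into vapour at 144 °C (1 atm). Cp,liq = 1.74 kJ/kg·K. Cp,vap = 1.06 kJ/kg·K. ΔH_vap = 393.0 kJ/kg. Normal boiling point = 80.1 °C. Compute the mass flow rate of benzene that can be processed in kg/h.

Δh = 1.74×(80.1−11.3) + 393.0 + 1.06×(144−80.1) = 580.45 kJ/kg
Q = 316 kW = 316 kJ/s = 1.1376e+06 kJ/h
ṁ = Q/Δh = 1.1376e+06 / 580.45 = 1959.9 kg/h

ṁ = 1960 kg/h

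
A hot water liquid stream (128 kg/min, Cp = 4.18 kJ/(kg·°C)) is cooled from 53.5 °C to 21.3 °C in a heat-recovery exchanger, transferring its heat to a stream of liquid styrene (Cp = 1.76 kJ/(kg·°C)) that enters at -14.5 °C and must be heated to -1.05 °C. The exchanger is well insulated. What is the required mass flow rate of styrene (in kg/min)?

ṁ_c = 728 kg/min

Heat released by hot stream: Q = 128 × 4.18 × (53.5 − 21.3) = 17228 kJ/min
Energy balance on cold side (adiabatic exchanger): Q = ṁ_c·Cp_c·(T_c,out − T_c,in)
ṁ_c = 17228 / [1.76 × (-1.05 − -14.5)] = 727.79 kg/min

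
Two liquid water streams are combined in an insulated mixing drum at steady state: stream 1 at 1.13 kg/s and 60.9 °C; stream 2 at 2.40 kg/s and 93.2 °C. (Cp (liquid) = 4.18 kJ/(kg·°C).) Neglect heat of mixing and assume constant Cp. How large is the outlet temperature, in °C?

T_out = 82.9 °C

Adiabatic, steady state ⇒ Σ ṁᵢCp,ᵢ(T_out − Tᵢ) = 0
Σ ṁᵢCp,ᵢTᵢ = 1.13×4.18×60.9 + 2.40×4.18×93.2 = 1222.6
Σ ṁᵢCp,ᵢ = 1.13×4.18 + 2.40×4.18 = 14.755
T_out = 1222.6 / 14.755 = 82.86 °C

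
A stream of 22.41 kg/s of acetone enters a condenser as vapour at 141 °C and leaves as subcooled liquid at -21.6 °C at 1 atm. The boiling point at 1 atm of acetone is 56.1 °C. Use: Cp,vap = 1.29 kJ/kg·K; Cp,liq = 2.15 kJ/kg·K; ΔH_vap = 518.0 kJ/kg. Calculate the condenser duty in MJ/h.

Q_c = 64100 MJ/h

vapour 141→56.1 °C: -109.52 kJ/kg
condensation at 56.1 °C: -518 kJ/kg
liquid 56.1→-21.6 °C: -167.06 kJ/kg
Δh = -109.52 + -518 + -167.06 = -794.58 kJ/kg
Q = ṁ·Δh = 22.41 kg/s × -794.58 kJ/kg = -17806 kJ/s
|Q| = 17806 kW = 64103 MJ/h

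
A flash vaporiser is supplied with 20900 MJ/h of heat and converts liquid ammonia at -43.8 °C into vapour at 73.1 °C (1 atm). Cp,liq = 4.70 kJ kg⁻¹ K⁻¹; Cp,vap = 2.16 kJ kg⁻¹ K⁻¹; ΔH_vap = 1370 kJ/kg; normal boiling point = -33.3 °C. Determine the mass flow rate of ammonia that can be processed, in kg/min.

Δh = 4.70×(-33.3−-43.8) + 1370 + 2.16×(73.1−-33.3) = 1649.2 kJ/kg
Q = 20900 MJ/h = 5805.6 kJ/s = 348330 kJ/min
ṁ = Q/Δh = 348330 / 1649.2 = 211.22 kg/min

ṁ = 211 kg/min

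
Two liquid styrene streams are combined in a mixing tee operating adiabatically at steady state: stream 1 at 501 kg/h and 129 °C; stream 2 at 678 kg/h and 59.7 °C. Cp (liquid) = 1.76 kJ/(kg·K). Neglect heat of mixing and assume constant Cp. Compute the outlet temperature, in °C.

Adiabatic, steady state ⇒ Σ ṁᵢCp,ᵢ(T_out − Tᵢ) = 0
T_out = Σ ṁᵢCp,ᵢTᵢ / Σ ṁᵢCp,ᵢ
      = 184990 / 2075 = 89.148 °C

T_out = 89.1 °C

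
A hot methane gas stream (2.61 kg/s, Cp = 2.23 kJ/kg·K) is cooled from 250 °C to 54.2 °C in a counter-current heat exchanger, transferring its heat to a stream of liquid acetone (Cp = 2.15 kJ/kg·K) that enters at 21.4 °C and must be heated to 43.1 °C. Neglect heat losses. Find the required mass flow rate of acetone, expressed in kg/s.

Heat released by hot stream: Q = 2.61 × 2.23 × (250 − 54.2) = 1139.6 kJ/s
Energy balance on cold side (adiabatic exchanger): Q = ṁ_c·Cp_c·(T_c,out − T_c,in)
ṁ_c = 1139.6 / [2.15 × (43.1 − 21.4)] = 24.426 kg/s

ṁ_c = 24.4 kg/s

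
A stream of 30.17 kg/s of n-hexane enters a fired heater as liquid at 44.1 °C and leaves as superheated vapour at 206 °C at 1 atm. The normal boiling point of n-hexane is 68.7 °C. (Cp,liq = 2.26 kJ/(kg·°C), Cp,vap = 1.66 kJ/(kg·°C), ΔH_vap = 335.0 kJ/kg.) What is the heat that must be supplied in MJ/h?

liquid 44.1→68.7 °C: 55.596 kJ/kg
vaporisation at 68.7 °C: 335 kJ/kg
vapour 68.7→206 °C: 227.92 kJ/kg
Δh = 55.596 + 335 + 227.92 = 618.51 kJ/kg
Q = ṁ·Δh = 30.17 kg/s × 618.51 kJ/kg = 18661 kJ/s
|Q| = 18661 kW = 67178 MJ/h

Q = 67200 MJ/h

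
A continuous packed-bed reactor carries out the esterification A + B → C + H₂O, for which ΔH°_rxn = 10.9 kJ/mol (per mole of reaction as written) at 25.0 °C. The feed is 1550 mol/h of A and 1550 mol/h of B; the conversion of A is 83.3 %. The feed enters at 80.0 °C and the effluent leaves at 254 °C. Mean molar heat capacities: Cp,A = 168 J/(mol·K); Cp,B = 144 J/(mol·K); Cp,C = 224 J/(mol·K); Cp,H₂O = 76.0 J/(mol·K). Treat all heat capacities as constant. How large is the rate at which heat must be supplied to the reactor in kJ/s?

Extent of reaction ξ = 0.833 × 1550 = 1291.1 mol/h
Reaction term: ξ·ΔH°_rxn = 1291.1 × 10.9 = 14074 kJ/h
Sensible, feed 80.0→25 °C: -26598 kJ/h
Outlet flows (mol/h): A 258.85, B 258.85, C 1291.1, H₂O 1291.1
Sensible, products 25→254 °C: 107200 kJ/h
Q = ΔH = 94672 kJ/h = 26.298 kW
Heat supplied = 26.298 kJ/s

Q_in = 26.3 kJ/s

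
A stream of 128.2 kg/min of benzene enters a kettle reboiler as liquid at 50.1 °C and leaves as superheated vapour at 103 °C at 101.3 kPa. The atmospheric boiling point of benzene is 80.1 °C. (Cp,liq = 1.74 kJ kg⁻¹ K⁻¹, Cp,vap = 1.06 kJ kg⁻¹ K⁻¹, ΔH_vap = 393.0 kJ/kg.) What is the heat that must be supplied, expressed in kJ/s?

liquid 50.1→80.1 °C: 52.2 kJ/kg
vaporisation at 80.1 °C: 393 kJ/kg
vapour 80.1→103 °C: 24.274 kJ/kg
Δh = 52.2 + 393 + 24.274 = 469.47 kJ/kg
Q = ṁ·Δh = 128.2 kg/min × 469.47 kJ/kg = 60187 kJ/min
|Q| = 1003.1 kW

Q = 1000 kJ/s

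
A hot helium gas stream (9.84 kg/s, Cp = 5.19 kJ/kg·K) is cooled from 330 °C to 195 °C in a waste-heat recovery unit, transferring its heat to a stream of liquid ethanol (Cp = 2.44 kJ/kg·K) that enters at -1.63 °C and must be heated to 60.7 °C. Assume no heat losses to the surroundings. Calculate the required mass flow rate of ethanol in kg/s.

ṁ_c = 45.3 kg/s

Heat released by hot stream: Q = 9.84 × 5.19 × (330 − 195) = 6894.4 kJ/s
Energy balance on cold side (adiabatic exchanger): Q = ṁ_c·Cp_c·(T_c,out − T_c,in)
ṁ_c = 6894.4 / [2.44 × (60.7 − -1.63)] = 45.332 kg/s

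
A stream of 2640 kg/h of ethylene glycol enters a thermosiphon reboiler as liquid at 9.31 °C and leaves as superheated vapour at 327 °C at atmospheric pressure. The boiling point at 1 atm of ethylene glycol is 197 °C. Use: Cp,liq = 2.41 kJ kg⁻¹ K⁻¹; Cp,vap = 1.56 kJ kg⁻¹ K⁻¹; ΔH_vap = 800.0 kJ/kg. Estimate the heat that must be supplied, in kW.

Q = 1070 kW

liquid 9.31→197 °C: 452.33 kJ/kg
vaporisation at 197 °C: 800 kJ/kg
vapour 197→327 °C: 202.8 kJ/kg
Δh = 452.33 + 800 + 202.8 = 1455.1 kJ/kg
Q = ṁ·Δh = 2640 kg/h × 1455.1 kJ/kg = 3.8416e+06 kJ/h
|Q| = 1067.1 kW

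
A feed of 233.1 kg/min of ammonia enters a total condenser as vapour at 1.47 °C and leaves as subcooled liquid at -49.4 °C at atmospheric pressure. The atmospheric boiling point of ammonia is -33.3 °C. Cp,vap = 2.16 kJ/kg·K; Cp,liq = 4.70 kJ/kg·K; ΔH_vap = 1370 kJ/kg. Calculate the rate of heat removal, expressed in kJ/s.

vapour 1.47→-33.3 °C: -75.103 kJ/kg
condensation at -33.3 °C: -1370 kJ/kg
liquid -33.3→-49.4 °C: -75.67 kJ/kg
Δh = -75.103 + -1370 + -75.67 = -1520.8 kJ/kg
Q = ṁ·Δh = 233.1 kg/min × -1520.8 kJ/kg = -354490 kJ/min
|Q| = 5908.2 kW

Q_c = 5910 kJ/s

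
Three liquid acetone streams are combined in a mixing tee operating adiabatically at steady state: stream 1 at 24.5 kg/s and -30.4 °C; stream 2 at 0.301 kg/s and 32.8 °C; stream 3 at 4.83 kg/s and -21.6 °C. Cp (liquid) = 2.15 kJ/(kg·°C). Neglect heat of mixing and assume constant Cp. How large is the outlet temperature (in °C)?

T_out = -28.3 °C

Adiabatic, steady state ⇒ Σ ṁᵢCp,ᵢ(T_out − Tᵢ) = 0
Σ ṁᵢCp,ᵢTᵢ = 24.5×2.15×-30.4 + 0.301×2.15×32.8 + 4.83×2.15×-21.6 = -1804.4
Σ ṁᵢCp,ᵢ = 24.5×2.15 + 0.301×2.15 + 4.83×2.15 = 63.707
T_out = -1804.4 / 63.707 = -28.324 °C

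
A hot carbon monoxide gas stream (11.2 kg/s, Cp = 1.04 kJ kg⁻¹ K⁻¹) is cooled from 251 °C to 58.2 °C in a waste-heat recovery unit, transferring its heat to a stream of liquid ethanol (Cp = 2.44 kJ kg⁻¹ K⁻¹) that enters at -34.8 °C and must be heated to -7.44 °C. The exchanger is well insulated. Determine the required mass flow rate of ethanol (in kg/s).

Heat released by hot stream: Q = 11.2 × 1.04 × (251 − 58.2) = 2245.7 kJ/s
Energy balance on cold side (adiabatic exchanger): Q = ṁ_c·Cp_c·(T_c,out − T_c,in)
ṁ_c = 2245.7 / [2.44 × (-7.44 − -34.8)] = 33.64 kg/s

ṁ_c = 33.6 kg/s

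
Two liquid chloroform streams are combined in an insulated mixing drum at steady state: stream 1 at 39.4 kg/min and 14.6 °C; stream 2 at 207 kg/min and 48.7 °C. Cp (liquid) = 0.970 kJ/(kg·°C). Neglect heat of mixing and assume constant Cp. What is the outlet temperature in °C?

T_out = 43.2 °C

No heat crosses the boundary, so H_out = H_in.
Σ ṁᵢCp,ᵢTᵢ = 39.4×0.970×14.6 + 207×0.970×48.7 = 10336
Σ ṁᵢCp,ᵢ = 39.4×0.970 + 207×0.970 = 239.01
T_out = 10336 / 239.01 = 43.247 °C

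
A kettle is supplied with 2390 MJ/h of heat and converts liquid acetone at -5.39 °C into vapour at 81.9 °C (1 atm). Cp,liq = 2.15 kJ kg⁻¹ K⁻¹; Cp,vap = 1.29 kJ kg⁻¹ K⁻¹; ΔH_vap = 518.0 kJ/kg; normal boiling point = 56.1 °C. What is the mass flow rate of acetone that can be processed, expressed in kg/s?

ṁ = 0.971 kg/s

Δh = 2.15×(56.1−-5.39) + 518.0 + 1.29×(81.9−56.1) = 683.49 kJ/kg
Q = 2390 MJ/h = 663.89 kJ/s = 663.89 kJ/s
ṁ = Q/Δh = 663.89 / 683.49 = 0.97133 kg/s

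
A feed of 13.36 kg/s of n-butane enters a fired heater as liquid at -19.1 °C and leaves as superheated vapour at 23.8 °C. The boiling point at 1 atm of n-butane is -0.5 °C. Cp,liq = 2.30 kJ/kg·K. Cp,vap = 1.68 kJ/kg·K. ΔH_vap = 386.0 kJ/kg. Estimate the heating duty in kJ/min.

Q = 376000 kJ/min

liquid -19.1→-0.5 °C: 42.78 kJ/kg
vaporisation at -0.5 °C: 386 kJ/kg
vapour -0.5→23.8 °C: 40.824 kJ/kg
Δh = 42.78 + 386 + 40.824 = 469.6 kJ/kg
Q = ṁ·Δh = 13.36 kg/s × 469.6 kJ/kg = 6273.9 kJ/s
|Q| = 6273.9 kW = 376430 kJ/min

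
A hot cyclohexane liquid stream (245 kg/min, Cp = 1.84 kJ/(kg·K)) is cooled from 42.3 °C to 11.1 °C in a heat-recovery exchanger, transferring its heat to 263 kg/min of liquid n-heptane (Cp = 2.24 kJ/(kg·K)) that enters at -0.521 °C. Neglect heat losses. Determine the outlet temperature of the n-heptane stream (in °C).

Heat released by hot stream: Q = 245 × 1.84 × (42.3 − 11.1) = 14065 kJ/min
Energy balance on cold side (adiabatic exchanger): Q = ṁ_c·Cp_c·(T_c,out − T_c,in)
T_c,out = -0.521 + 14065/(263 × 2.24) = 23.354 °C

T_c,out = 23.4 °C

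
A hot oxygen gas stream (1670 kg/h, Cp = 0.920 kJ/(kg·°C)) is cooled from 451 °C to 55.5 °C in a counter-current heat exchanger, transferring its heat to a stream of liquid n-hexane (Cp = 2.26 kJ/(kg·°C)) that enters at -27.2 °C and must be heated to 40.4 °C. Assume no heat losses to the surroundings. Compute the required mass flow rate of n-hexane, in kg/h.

ṁ_c = 3980 kg/h

Heat released by hot stream: Q = 1670 × 0.920 × (451 − 55.5) = 607650 kJ/h
Energy balance on cold side (adiabatic exchanger): Q = ṁ_c·Cp_c·(T_c,out − T_c,in)
ṁ_c = 607650 / [2.26 × (40.4 − -27.2)] = 3977.4 kg/h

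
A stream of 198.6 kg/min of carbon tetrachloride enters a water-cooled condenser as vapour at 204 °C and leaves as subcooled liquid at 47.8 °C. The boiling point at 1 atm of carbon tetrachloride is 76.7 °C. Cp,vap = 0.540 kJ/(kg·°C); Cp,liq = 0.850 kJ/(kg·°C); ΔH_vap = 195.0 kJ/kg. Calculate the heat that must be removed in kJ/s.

Q_c = 954 kJ/s

vapour 204→76.7 °C: -68.742 kJ/kg
condensation at 76.7 °C: -195 kJ/kg
liquid 76.7→47.8 °C: -24.565 kJ/kg
Δh = -68.742 + -195 + -24.565 = -288.31 kJ/kg
Q = ṁ·Δh = 198.6 kg/min × -288.31 kJ/kg = -57258 kJ/min
|Q| = 954.3 kW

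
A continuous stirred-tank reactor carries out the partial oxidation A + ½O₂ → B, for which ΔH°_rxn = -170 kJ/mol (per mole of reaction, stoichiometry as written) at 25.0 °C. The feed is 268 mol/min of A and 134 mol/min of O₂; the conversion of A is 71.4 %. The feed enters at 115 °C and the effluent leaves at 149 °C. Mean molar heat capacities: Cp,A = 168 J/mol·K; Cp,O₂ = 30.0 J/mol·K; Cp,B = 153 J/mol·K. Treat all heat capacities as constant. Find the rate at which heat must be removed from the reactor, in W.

Extent of reaction ξ = 0.714 × 268 = 191.35 mol/min
Reaction term: ξ·ΔH°_rxn = 191.35 × -170 = -32530 kJ/min
Sensible, feed 115→25 °C: -4414 kJ/min
Outlet flows (mol/min): A 76.648, O₂ 38.324, B 191.35
Sensible, products 25→149 °C: 5369.6 kJ/min
Q = ΔH = -31574 kJ/min = -526.24 kW
Heat removed = 526240 W

Q_out = 526000 W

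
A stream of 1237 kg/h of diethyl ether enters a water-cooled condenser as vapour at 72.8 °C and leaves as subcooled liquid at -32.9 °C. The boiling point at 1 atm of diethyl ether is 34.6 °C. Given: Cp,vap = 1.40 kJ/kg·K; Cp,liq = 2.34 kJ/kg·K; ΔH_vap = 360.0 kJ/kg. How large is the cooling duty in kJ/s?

vapour 72.8→34.6 °C: -53.48 kJ/kg
condensation at 34.6 °C: -360 kJ/kg
liquid 34.6→-32.9 °C: -157.95 kJ/kg
Δh = -53.48 + -360 + -157.95 = -571.43 kJ/kg
Q = ṁ·Δh = 1237 kg/h × -571.43 kJ/kg = -706860 kJ/h
|Q| = 196.35 kW

Q_c = 196 kJ/s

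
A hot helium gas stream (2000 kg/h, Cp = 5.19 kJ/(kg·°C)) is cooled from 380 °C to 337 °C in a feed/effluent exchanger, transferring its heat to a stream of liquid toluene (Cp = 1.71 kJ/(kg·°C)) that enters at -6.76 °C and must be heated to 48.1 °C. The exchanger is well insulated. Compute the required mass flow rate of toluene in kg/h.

ṁ_c = 4760 kg/h

Heat released by hot stream: Q = 2000 × 5.19 × (380 − 337) = 446340 kJ/h
Energy balance on cold side (adiabatic exchanger): Q = ṁ_c·Cp_c·(T_c,out − T_c,in)
ṁ_c = 446340 / [1.71 × (48.1 − -6.76)] = 4757.9 kg/h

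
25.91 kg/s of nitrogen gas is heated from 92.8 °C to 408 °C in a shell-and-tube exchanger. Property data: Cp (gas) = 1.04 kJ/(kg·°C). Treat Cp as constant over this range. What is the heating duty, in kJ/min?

Q = ṁ·Cp·ΔT = 25.91 × 1.04 × (408 − 92.8) = 8493.5 kJ/s
Heating duty = 509610 kJ/min

Q = 510000 kJ/min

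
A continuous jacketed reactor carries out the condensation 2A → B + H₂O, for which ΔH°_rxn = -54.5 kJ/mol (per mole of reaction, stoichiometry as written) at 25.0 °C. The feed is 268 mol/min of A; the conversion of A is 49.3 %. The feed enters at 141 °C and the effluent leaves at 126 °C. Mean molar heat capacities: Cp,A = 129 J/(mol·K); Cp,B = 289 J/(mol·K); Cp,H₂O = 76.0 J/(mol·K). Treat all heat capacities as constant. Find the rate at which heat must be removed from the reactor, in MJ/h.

Q_out = 204 MJ/h

Extent of reaction ξ = 0.493 × 268 / 2 = 66.062 mol/min
Reaction term: ξ·ΔH°_rxn = 66.062 × -54.5 = -3600.4 kJ/min
Sensible, feed 141→25 °C: -4010.4 kJ/min
Outlet flows (mol/min): A 135.88, B 66.062, H₂O 66.062
Sensible, products 25→126 °C: 4205.7 kJ/min
Q = ΔH = -3405 kJ/min = -56.75 kW
Heat removed = 204.3 MJ/h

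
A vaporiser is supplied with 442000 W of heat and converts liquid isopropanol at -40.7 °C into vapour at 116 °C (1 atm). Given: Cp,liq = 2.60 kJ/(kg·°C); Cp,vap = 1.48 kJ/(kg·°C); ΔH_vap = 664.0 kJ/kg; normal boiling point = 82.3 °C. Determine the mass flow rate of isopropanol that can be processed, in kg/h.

Δh = 2.60×(82.3−-40.7) + 664.0 + 1.48×(116−82.3) = 1033.7 kJ/kg
Q = 442000 W = 442 kJ/s = 1.5912e+06 kJ/h
ṁ = Q/Δh = 1.5912e+06 / 1033.7 = 1539.4 kg/h

ṁ = 1540 kg/h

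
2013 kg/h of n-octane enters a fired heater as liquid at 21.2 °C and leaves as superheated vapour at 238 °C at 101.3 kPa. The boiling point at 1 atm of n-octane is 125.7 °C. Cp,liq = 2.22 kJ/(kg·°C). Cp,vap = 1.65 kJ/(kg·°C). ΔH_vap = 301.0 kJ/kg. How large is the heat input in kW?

liquid 21.2→125.7 °C: 231.99 kJ/kg
vaporisation at 125.7 °C: 301 kJ/kg
vapour 125.7→238 °C: 185.29 kJ/kg
Δh = 231.99 + 301 + 185.29 = 718.28 kJ/kg
Q = ṁ·Δh = 2013 kg/h × 718.28 kJ/kg = 1.4459e+06 kJ/h
|Q| = 401.64 kW

Q = 402 kW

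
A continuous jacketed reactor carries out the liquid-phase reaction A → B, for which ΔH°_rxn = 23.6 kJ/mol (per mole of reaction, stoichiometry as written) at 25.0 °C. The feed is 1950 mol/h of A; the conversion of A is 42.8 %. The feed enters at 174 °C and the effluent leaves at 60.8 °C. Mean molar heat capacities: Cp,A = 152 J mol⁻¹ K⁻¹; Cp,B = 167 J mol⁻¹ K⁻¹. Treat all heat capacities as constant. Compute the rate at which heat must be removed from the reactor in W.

Extent of reaction ξ = 0.428 × 1950 = 834.6 mol/h
Reaction term: ξ·ΔH°_rxn = 834.6 × 23.6 = 19697 kJ/h
Sensible, feed 174→25 °C: -44164 kJ/h
Outlet flows (mol/h): A 1115.4, B 834.6
Sensible, products 25→60.8 °C: 11059 kJ/h
Q = ΔH = -13408 kJ/h = -3.7244 kW
Heat removed = 3724.4 W

Q_out = 3720 W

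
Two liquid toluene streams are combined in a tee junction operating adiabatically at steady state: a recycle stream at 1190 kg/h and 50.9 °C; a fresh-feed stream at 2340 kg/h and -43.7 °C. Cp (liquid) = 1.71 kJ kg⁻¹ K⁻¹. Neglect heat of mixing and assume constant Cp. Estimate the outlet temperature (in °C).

Energy balance with Q = 0: Σ ṁᵢCp,ᵢ(T_out − Tᵢ) = 0
T_out = Σ ṁᵢCp,ᵢTᵢ / Σ ṁᵢCp,ᵢ
      = -71285 / 6036.3 = -11.809 °C

T_out = -11.8 °C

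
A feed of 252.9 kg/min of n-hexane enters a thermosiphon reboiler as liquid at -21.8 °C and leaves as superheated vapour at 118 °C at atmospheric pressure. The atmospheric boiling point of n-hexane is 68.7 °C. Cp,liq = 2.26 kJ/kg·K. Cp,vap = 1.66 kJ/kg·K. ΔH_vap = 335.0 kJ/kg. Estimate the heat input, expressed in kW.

liquid -21.8→68.7 °C: 204.53 kJ/kg
vaporisation at 68.7 °C: 335 kJ/kg
vapour 68.7→118 °C: 81.838 kJ/kg
Δh = 204.53 + 335 + 81.838 = 621.37 kJ/kg
Q = ṁ·Δh = 252.9 kg/min × 621.37 kJ/kg = 157140 kJ/min
|Q| = 2619.1 kW

Q = 2620 kW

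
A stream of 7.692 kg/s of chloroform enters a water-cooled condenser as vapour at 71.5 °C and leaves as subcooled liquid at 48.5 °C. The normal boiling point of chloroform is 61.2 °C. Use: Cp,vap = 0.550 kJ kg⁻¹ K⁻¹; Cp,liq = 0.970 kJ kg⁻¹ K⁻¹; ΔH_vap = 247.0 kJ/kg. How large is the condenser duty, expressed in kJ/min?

vapour 71.5→61.2 °C: -5.665 kJ/kg
condensation at 61.2 °C: -247 kJ/kg
liquid 61.2→48.5 °C: -12.319 kJ/kg
Δh = -5.665 + -247 + -12.319 = -264.98 kJ/kg
Q = ṁ·Δh = 7.692 kg/s × -264.98 kJ/kg = -2038.3 kJ/s
|Q| = 2038.3 kW = 122300 kJ/min

Q_c = 122000 kJ/min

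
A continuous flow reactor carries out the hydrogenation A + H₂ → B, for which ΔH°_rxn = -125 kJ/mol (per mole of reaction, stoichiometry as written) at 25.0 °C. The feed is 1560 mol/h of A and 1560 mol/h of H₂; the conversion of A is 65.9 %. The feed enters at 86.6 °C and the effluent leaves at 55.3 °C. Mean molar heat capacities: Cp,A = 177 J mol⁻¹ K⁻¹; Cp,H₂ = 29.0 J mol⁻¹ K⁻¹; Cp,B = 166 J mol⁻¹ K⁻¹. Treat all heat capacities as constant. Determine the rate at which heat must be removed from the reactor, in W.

Extent of reaction ξ = 0.659 × 1560 = 1028 mol/h
Reaction term: ξ·ΔH°_rxn = 1028 × -125 = -128500 kJ/h
Sensible, feed 86.6→25 °C: -19796 kJ/h
Outlet flows (mol/h): A 531.96, H₂ 531.96, B 1028
Sensible, products 25→55.3 °C: 8491.2 kJ/h
Q = ΔH = -139810 kJ/h = -38.836 kW
Heat removed = 38836 W

Q_out = 38800 W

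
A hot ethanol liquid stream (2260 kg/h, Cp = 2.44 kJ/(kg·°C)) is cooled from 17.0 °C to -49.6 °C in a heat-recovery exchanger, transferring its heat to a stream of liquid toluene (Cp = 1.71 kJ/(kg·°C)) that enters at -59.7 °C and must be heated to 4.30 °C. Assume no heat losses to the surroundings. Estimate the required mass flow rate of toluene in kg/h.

ṁ_c = 3360 kg/h

Heat released by hot stream: Q = 2260 × 2.44 × (17.0 − -49.6) = 367260 kJ/h
Energy balance on cold side (adiabatic exchanger): Q = ṁ_c·Cp_c·(T_c,out − T_c,in)
ṁ_c = 367260 / [1.71 × (4.30 − -59.7)] = 3355.8 kg/h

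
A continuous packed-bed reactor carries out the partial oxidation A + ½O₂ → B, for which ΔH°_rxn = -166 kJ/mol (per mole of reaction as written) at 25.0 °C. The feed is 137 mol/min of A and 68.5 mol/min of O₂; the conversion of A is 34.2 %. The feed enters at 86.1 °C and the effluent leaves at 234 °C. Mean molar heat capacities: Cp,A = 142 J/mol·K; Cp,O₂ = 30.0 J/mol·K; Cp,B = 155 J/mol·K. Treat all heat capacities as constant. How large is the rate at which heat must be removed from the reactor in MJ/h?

Q_out = 277 MJ/h

Extent of reaction ξ = 0.342 × 137 = 46.854 mol/min
Reaction term: ξ·ΔH°_rxn = 46.854 × -166 = -7777.8 kJ/min
Sensible, feed 86.1→25 °C: -1314.2 kJ/min
Outlet flows (mol/min): A 90.146, O₂ 45.073, B 46.854
Sensible, products 25→234 °C: 4475.8 kJ/min
Q = ΔH = -4616.2 kJ/min = -76.936 kW
Heat removed = 276.97 MJ/h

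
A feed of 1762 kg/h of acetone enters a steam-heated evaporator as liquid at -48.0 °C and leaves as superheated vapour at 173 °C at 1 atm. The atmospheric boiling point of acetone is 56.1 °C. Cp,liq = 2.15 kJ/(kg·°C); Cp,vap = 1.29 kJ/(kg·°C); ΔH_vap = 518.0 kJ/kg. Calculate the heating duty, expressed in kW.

liquid -48.0→56.1 °C: 223.81 kJ/kg
vaporisation at 56.1 °C: 518 kJ/kg
vapour 56.1→173 °C: 150.8 kJ/kg
Δh = 223.81 + 518 + 150.8 = 892.62 kJ/kg
Q = ṁ·Δh = 1762 kg/h × 892.62 kJ/kg = 1.5728e+06 kJ/h
|Q| = 436.89 kW

Q = 437 kW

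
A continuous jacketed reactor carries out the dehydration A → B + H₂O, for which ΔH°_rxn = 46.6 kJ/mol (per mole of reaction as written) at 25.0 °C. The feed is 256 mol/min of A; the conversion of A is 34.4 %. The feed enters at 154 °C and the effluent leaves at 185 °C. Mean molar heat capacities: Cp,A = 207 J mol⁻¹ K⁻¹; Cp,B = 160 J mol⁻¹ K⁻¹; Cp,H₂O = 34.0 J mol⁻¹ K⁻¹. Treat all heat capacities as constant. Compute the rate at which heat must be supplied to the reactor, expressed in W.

Q_in = 92700 W

Extent of reaction ξ = 0.344 × 256 = 88.064 mol/min
Reaction term: ξ·ΔH°_rxn = 88.064 × 46.6 = 4103.8 kJ/min
Sensible, feed 154→25 °C: -6836 kJ/min
Outlet flows (mol/min): A 167.94, B 88.064, H₂O 88.064
Sensible, products 25→185 °C: 8295.5 kJ/min
Q = ΔH = 5563.4 kJ/min = 92.723 kW
Heat supplied = 92723 W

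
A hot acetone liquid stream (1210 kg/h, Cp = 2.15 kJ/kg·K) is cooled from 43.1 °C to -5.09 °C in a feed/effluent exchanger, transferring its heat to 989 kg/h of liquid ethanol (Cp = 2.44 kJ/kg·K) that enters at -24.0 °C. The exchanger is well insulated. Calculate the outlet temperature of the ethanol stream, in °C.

Heat released by hot stream: Q = 1210 × 2.15 × (43.1 − -5.09) = 125370 kJ/h
Energy balance on cold side (adiabatic exchanger): Q = ṁ_c·Cp_c·(T_c,out − T_c,in)
T_c,out = -24.0 + 125370/(989 × 2.44) = 27.951 °C

T_c,out = 28.0 °C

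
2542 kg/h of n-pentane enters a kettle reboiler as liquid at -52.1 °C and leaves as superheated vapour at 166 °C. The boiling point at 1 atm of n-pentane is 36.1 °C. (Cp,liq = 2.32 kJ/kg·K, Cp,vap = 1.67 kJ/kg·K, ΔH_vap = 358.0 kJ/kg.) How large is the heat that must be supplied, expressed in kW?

Q = 550 kW

liquid -52.1→36.1 °C: 204.62 kJ/kg
vaporisation at 36.1 °C: 358 kJ/kg
vapour 36.1→166 °C: 216.93 kJ/kg
Δh = 204.62 + 358 + 216.93 = 779.56 kJ/kg
Q = ṁ·Δh = 2542 kg/h × 779.56 kJ/kg = 1.9816e+06 kJ/h
|Q| = 550.45 kW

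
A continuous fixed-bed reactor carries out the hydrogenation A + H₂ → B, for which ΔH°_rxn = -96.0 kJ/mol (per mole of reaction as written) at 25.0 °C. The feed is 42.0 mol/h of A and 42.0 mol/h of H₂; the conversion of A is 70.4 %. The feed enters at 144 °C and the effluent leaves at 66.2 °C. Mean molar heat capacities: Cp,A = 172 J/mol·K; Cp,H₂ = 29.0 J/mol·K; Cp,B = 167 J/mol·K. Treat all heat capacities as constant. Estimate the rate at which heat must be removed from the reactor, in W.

Q_out = 982 W

Extent of reaction ξ = 0.704 × 42.0 = 29.568 mol/h
Reaction term: ξ·ΔH°_rxn = 29.568 × -96.0 = -2838.5 kJ/h
Sensible, feed 144→25 °C: -1004.6 kJ/h
Outlet flows (mol/h): A 12.432, H₂ 12.432, B 29.568
Sensible, products 25→66.2 °C: 306.39 kJ/h
Q = ΔH = -3536.7 kJ/h = -0.98243 kW
Heat removed = 982.43 W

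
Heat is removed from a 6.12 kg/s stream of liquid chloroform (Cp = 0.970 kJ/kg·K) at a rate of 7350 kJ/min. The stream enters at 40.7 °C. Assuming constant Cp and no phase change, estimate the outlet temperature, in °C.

T_out = 20.1 °C

Q = 7350 kJ/min = 122.5 kJ/s
ΔT = Q/(ṁ·Cp) = 122.5/(6.12×0.970) = 20.635 K
T_out = 40.7 − 20.635 = 20.065 °C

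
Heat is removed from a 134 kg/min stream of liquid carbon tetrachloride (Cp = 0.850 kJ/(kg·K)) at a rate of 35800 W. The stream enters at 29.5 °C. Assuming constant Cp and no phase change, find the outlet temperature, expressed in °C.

Q = 35800 W = 2148 kJ/min
ΔT = Q/(ṁ·Cp) = 2148/(134×0.850) = 18.859 K
T_out = 29.5 − 18.859 = 10.641 °C

T_out = 10.6 °C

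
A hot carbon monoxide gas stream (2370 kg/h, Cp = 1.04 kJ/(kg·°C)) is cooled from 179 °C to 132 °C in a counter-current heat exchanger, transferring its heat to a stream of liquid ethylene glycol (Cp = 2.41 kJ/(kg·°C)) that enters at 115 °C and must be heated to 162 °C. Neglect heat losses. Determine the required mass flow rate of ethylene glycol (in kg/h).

Heat released by hot stream: Q = 2370 × 1.04 × (179 − 132) = 115850 kJ/h
Energy balance on cold side (adiabatic exchanger): Q = ṁ_c·Cp_c·(T_c,out − T_c,in)
ṁ_c = 115850 / [2.41 × (162 − 115)] = 1022.7 kg/h

ṁ_c = 1020 kg/h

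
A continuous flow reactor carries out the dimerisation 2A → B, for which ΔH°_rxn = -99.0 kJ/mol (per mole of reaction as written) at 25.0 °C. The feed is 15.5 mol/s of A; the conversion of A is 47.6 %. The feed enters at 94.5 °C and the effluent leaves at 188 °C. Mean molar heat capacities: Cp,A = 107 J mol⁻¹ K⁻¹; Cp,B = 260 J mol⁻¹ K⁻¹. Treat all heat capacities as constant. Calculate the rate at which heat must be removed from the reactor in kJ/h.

Q_out = 657000 kJ/h

Extent of reaction ξ = 0.476 × 15.5 / 2 = 3.689 mol/s
Reaction term: ξ·ΔH°_rxn = 3.689 × -99.0 = -365.21 kJ/s
Sensible, feed 94.5→25 °C: -115.27 kJ/s
Outlet flows (mol/s): A 8.122, B 3.689
Sensible, products 25→188 °C: 298 kJ/s
Q = ΔH = -182.48 kJ/s = -182.48 kW
Heat removed = 656930 kJ/h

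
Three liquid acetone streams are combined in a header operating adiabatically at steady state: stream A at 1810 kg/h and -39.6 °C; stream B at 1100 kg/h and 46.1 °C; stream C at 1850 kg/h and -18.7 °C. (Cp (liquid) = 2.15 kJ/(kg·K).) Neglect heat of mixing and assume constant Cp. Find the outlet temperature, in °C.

Energy balance with Q = 0: Σ ṁᵢCp,ᵢ(T_out − Tᵢ) = 0
Σ ṁᵢCp,ᵢTᵢ = 1810×2.15×-39.6 + 1100×2.15×46.1 + 1850×2.15×-18.7 = -119460
Σ ṁᵢCp,ᵢ = 1810×2.15 + 1100×2.15 + 1850×2.15 = 10234
T_out = -119460 / 10234 = -11.672 °C

T_out = -11.7 °C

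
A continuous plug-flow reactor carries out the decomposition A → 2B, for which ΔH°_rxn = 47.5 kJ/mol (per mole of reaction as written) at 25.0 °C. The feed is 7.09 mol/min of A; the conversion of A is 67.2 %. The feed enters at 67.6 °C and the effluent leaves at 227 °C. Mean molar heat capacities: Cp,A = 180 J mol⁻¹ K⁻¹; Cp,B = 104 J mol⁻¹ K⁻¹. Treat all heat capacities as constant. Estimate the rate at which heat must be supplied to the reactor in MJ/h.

Q_in = 27.4 MJ/h

Extent of reaction ξ = 0.672 × 7.09 = 4.7645 mol/min
Reaction term: ξ·ΔH°_rxn = 4.7645 × 47.5 = 226.31 kJ/min
Sensible, feed 67.6→25 °C: -54.366 kJ/min
Outlet flows (mol/min): A 2.3255, B 9.529
Sensible, products 25→227 °C: 284.74 kJ/min
Q = ΔH = 456.69 kJ/min = 7.6114 kW
Heat supplied = 27.401 MJ/h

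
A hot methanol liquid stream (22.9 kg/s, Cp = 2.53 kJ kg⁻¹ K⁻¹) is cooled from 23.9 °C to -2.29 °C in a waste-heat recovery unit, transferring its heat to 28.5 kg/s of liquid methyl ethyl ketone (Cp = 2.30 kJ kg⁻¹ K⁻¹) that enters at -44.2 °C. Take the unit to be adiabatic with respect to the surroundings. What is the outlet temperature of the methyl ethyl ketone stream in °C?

T_c,out = -21.1 °C

Heat released by hot stream: Q = 22.9 × 2.53 × (23.9 − -2.29) = 1517.4 kJ/s
Energy balance on cold side (adiabatic exchanger): Q = ṁ_c·Cp_c·(T_c,out − T_c,in)
T_c,out = -44.2 + 1517.4/(28.5 × 2.30) = -21.052 °C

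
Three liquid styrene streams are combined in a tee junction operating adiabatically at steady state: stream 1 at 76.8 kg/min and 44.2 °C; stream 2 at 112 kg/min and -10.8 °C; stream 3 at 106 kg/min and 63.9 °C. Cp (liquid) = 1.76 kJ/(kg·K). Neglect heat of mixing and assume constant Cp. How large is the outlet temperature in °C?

T_out = 30.4 °C

Adiabatic, steady state ⇒ Σ ṁᵢCp,ᵢ(T_out − Tᵢ) = 0
Σ ṁᵢCp,ᵢTᵢ = 76.8×1.76×44.2 + 112×1.76×-10.8 + 106×1.76×63.9 = 15767
Σ ṁᵢCp,ᵢ = 76.8×1.76 + 112×1.76 + 106×1.76 = 518.85
T_out = 15767 / 518.85 = 30.388 °C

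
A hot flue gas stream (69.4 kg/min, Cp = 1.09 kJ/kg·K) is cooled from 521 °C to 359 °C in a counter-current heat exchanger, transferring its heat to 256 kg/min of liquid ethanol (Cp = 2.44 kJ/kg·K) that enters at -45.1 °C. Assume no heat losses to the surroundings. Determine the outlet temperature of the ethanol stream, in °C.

Heat released by hot stream: Q = 69.4 × 1.09 × (521 − 359) = 12255 kJ/min
Energy balance on cold side (adiabatic exchanger): Q = ṁ_c·Cp_c·(T_c,out − T_c,in)
T_c,out = -45.1 + 12255/(256 × 2.44) = -25.481 °C

T_c,out = -25.5 °C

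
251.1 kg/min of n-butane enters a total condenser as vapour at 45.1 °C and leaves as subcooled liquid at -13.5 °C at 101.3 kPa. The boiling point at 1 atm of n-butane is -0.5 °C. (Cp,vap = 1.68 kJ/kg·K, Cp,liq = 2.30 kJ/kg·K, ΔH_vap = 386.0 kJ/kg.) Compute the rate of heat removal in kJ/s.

vapour 45.1→-0.5 °C: -76.608 kJ/kg
condensation at -0.5 °C: -386 kJ/kg
liquid -0.5→-13.5 °C: -29.9 kJ/kg
Δh = -76.608 + -386 + -29.9 = -492.51 kJ/kg
Q = ṁ·Δh = 251.1 kg/min × -492.51 kJ/kg = -123670 kJ/min
|Q| = 2061.1 kW

Q_c = 2060 kJ/s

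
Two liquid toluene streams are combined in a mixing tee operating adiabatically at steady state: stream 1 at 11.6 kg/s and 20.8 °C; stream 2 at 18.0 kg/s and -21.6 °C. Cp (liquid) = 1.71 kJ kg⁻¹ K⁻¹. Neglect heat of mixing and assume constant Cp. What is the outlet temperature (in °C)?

No heat crosses the boundary, so H_out = H_in.
T_out = Σ ṁᵢCp,ᵢTᵢ / Σ ṁᵢCp,ᵢ
      = -252.26 / 50.616 = -4.9838 °C

T_out = -4.98 °C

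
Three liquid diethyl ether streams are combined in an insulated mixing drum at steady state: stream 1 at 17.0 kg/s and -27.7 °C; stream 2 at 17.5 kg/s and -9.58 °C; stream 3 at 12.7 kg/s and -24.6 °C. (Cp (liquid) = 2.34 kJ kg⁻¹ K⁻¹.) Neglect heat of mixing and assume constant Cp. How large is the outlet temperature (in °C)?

T_out = -20.1 °C

Energy balance with Q = 0: Σ ṁᵢCp,ᵢ(T_out − Tᵢ) = 0
Σ ṁᵢCp,ᵢTᵢ = 17.0×2.34×-27.7 + 17.5×2.34×-9.58 + 12.7×2.34×-24.6 = -2225.3
Σ ṁᵢCp,ᵢ = 17.0×2.34 + 17.5×2.34 + 12.7×2.34 = 110.45
T_out = -2225.3 / 110.45 = -20.148 °C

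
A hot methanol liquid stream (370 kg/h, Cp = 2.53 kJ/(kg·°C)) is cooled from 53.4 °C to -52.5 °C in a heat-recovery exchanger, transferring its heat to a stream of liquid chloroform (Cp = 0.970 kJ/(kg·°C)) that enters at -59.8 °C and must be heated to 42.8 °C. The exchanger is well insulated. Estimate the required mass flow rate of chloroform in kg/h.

ṁ_c = 996 kg/h

Heat released by hot stream: Q = 370 × 2.53 × (53.4 − -52.5) = 99133 kJ/h
Energy balance on cold side (adiabatic exchanger): Q = ṁ_c·Cp_c·(T_c,out − T_c,in)
ṁ_c = 99133 / [0.970 × (42.8 − -59.8)] = 996.09 kg/h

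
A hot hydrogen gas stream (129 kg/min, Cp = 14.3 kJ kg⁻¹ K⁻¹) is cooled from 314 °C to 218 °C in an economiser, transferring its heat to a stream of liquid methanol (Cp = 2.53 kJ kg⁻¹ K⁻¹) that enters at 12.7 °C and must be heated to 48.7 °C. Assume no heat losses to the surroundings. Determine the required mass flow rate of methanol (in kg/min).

ṁ_c = 1940 kg/min

Heat released by hot stream: Q = 129 × 14.3 × (314 − 218) = 177090 kJ/min
Energy balance on cold side (adiabatic exchanger): Q = ṁ_c·Cp_c·(T_c,out − T_c,in)
ṁ_c = 177090 / [2.53 × (48.7 − 12.7)] = 1944.3 kg/min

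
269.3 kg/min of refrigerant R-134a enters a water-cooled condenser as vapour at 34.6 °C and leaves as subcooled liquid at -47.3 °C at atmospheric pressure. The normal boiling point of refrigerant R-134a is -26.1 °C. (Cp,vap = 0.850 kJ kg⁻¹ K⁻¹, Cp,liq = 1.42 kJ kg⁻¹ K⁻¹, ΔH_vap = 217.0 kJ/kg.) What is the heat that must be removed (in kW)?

vapour 34.6→-26.1 °C: -51.595 kJ/kg
condensation at -26.1 °C: -217 kJ/kg
liquid -26.1→-47.3 °C: -30.104 kJ/kg
Δh = -51.595 + -217 + -30.104 = -298.7 kJ/kg
Q = ṁ·Δh = 269.3 kg/min × -298.7 kJ/kg = -80440 kJ/min
|Q| = 1340.7 kW

Q_c = 1340 kW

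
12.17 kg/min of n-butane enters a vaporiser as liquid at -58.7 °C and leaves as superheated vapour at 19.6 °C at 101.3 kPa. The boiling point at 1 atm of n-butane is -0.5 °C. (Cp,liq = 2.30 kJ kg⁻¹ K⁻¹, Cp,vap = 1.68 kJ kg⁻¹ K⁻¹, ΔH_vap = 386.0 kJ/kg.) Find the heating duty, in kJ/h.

liquid -58.7→-0.5 °C: 133.86 kJ/kg
vaporisation at -0.5 °C: 386 kJ/kg
vapour -0.5→19.6 °C: 33.768 kJ/kg
Δh = 133.86 + 386 + 33.768 = 553.63 kJ/kg
Q = ṁ·Δh = 12.17 kg/min × 553.63 kJ/kg = 6737.7 kJ/min
|Q| = 112.29 kW = 404260 kJ/h

Q = 404000 kJ/h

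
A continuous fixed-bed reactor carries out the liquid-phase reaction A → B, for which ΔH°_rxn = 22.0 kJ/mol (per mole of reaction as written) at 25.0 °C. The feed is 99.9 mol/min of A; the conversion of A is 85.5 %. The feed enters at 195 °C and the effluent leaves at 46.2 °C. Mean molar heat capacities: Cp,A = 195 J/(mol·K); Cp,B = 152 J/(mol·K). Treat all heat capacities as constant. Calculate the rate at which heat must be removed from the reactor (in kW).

Q_out = 18.3 kW

Extent of reaction ξ = 0.855 × 99.9 = 85.415 mol/min
Reaction term: ξ·ΔH°_rxn = 85.415 × 22.0 = 1879.1 kJ/min
Sensible, feed 195→25 °C: -3311.7 kJ/min
Outlet flows (mol/min): A 14.486, B 85.415
Sensible, products 25→46.2 °C: 335.12 kJ/min
Q = ΔH = -1097.4 kJ/min = -18.291 kW
Heat removed = 18.291 kW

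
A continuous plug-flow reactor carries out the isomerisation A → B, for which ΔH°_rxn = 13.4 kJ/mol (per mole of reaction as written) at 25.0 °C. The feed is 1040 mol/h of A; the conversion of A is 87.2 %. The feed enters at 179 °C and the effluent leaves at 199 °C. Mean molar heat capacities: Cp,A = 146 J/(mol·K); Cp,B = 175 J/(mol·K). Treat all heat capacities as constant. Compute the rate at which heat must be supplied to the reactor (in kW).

Extent of reaction ξ = 0.872 × 1040 = 906.88 mol/h
Reaction term: ξ·ΔH°_rxn = 906.88 × 13.4 = 12152 kJ/h
Sensible, feed 179→25 °C: -23383 kJ/h
Outlet flows (mol/h): A 133.12, B 906.88
Sensible, products 25→199 °C: 30996 kJ/h
Q = ΔH = 19765 kJ/h = 5.4903 kW
Heat supplied = 5.4903 kW

Q_in = 5.49 kW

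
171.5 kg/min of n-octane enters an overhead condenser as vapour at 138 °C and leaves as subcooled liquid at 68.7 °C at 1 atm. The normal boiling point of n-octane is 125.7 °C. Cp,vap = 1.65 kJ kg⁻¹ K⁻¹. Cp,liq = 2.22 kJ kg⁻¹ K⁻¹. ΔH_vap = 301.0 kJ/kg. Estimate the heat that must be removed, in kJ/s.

Q_c = 1280 kJ/s

vapour 138→125.7 °C: -20.295 kJ/kg
condensation at 125.7 °C: -301 kJ/kg
liquid 125.7→68.7 °C: -126.54 kJ/kg
Δh = -20.295 + -301 + -126.54 = -447.83 kJ/kg
Q = ṁ·Δh = 171.5 kg/min × -447.83 kJ/kg = -76804 kJ/min
|Q| = 1280.1 kW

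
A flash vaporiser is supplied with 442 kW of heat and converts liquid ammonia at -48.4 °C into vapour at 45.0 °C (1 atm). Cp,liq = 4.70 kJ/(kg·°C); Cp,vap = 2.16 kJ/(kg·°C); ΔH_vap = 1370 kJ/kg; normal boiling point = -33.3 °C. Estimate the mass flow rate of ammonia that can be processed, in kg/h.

Δh = 4.70×(-33.3−-48.4) + 1370 + 2.16×(45.0−-33.3) = 1610.1 kJ/kg
Q = 442 kW = 442 kJ/s = 1.5912e+06 kJ/h
ṁ = Q/Δh = 1.5912e+06 / 1610.1 = 988.26 kg/h

ṁ = 988 kg/h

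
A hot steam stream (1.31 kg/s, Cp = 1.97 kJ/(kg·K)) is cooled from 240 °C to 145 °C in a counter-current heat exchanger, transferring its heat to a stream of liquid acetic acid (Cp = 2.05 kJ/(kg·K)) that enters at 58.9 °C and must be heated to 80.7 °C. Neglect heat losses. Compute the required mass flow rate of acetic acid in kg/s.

ṁ_c = 5.49 kg/s

Heat released by hot stream: Q = 1.31 × 1.97 × (240 − 145) = 245.17 kJ/s
Energy balance on cold side (adiabatic exchanger): Q = ṁ_c·Cp_c·(T_c,out − T_c,in)
ṁ_c = 245.17 / [2.05 × (80.7 − 58.9)] = 5.4859 kg/s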